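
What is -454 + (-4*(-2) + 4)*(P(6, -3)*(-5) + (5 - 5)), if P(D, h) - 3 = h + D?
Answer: -814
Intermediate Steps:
P(D, h) = 3 + D + h (P(D, h) = 3 + (h + D) = 3 + (D + h) = 3 + D + h)
-454 + (-4*(-2) + 4)*(P(6, -3)*(-5) + (5 - 5)) = -454 + (-4*(-2) + 4)*((3 + 6 - 3)*(-5) + (5 - 5)) = -454 + (8 + 4)*(6*(-5) + 0) = -454 + 12*(-30 + 0) = -454 + 12*(-30) = -454 - 360 = -814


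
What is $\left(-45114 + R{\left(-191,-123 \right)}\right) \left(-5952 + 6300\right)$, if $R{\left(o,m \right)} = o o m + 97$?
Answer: $-1577198640$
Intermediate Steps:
$R{\left(o,m \right)} = 97 + m o^{2}$ ($R{\left(o,m \right)} = o^{2} m + 97 = m o^{2} + 97 = 97 + m o^{2}$)
$\left(-45114 + R{\left(-191,-123 \right)}\right) \left(-5952 + 6300\right) = \left(-45114 + \left(97 - 123 \left(-191\right)^{2}\right)\right) \left(-5952 + 6300\right) = \left(-45114 + \left(97 - 4487163\right)\right) 348 = \left(-45114 - 4487066\right) 348 = \left(-4532180\right) 348 = -1577198640$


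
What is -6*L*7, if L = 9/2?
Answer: -189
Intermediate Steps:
L = 9/2 (L = 9*(½) = 9/2 ≈ 4.5000)
-6*L*7 = -6*9/2*7 = -27*7 = -189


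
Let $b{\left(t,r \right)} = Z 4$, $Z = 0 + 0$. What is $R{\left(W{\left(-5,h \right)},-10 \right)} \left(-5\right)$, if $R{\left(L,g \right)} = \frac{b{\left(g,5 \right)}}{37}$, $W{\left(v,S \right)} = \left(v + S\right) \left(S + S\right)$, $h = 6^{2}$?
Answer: $0$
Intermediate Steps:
$Z = 0$
$h = 36$
$W{\left(v,S \right)} = 2 S \left(S + v\right)$ ($W{\left(v,S \right)} = \left(S + v\right) 2 S = 2 S \left(S + v\right)$)
$b{\left(t,r \right)} = 0$ ($b{\left(t,r \right)} = 0 \cdot 4 = 0$)
$R{\left(L,g \right)} = 0$ ($R{\left(L,g \right)} = \frac{0}{37} = 0 \cdot \frac{1}{37} = 0$)
$R{\left(W{\left(-5,h \right)},-10 \right)} \left(-5\right) = 0 \left(-5\right) = 0$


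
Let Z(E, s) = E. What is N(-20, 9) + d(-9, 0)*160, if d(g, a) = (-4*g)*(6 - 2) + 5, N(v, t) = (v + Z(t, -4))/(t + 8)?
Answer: 405269/17 ≈ 23839.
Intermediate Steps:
N(v, t) = (t + v)/(8 + t) (N(v, t) = (v + t)/(t + 8) = (t + v)/(8 + t))
d(g, a) = 5 - 16*g (d(g, a) = -4*g*4 + 5 = -16*g + 5 = 5 - 16*g)
N(-20, 9) + d(-9, 0)*160 = (9 - 20)/(8 + 9) + (5 - 16*(-9))*160 = -11/17 + (5 + 144)*160 = (1/17)*(-11) + 149*160 = -11/17 + 23840 = 405269/17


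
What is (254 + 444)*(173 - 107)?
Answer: 46068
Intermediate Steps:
(254 + 444)*(173 - 107) = 698*66 = 46068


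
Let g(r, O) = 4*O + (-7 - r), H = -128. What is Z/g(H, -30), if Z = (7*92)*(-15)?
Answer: -9660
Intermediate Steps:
Z = -9660 (Z = 644*(-15) = -9660)
g(r, O) = -7 - r + 4*O
Z/g(H, -30) = -9660/(-7 - 1*(-128) + 4*(-30)) = -9660/(-7 + 128 - 120) = -9660/1 = -9660*1 = -9660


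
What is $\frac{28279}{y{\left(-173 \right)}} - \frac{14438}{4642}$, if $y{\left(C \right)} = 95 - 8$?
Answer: $\frac{65007506}{201927} \approx 321.94$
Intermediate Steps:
$y{\left(C \right)} = 87$
$\frac{28279}{y{\left(-173 \right)}} - \frac{14438}{4642} = \frac{28279}{87} - \frac{14438}{4642} = 28279 \cdot \frac{1}{87} - \frac{7219}{2321} = \frac{28279}{87} - \frac{7219}{2321} = \frac{65007506}{201927}$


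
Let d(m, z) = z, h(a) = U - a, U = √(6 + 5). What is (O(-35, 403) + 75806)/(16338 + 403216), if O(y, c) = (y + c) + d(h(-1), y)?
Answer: 76139/419554 ≈ 0.18148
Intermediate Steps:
U = √11 ≈ 3.3166
h(a) = √11 - a
O(y, c) = c + 2*y (O(y, c) = (y + c) + y = (c + y) + y = c + 2*y)
(O(-35, 403) + 75806)/(16338 + 403216) = ((403 + 2*(-35)) + 75806)/(16338 + 403216) = ((403 - 70) + 75806)/419554 = (333 + 75806)*(1/419554) = 76139*(1/419554) = 76139/419554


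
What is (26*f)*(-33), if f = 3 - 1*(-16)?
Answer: -16302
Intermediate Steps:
f = 19 (f = 3 + 16 = 19)
(26*f)*(-33) = (26*19)*(-33) = 494*(-33) = -16302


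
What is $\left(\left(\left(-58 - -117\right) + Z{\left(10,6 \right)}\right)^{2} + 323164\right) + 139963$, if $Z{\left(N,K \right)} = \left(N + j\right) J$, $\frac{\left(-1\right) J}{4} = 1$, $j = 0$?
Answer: $463488$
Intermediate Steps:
$J = -4$ ($J = \left(-4\right) 1 = -4$)
$Z{\left(N,K \right)} = - 4 N$ ($Z{\left(N,K \right)} = \left(N + 0\right) \left(-4\right) = N \left(-4\right) = - 4 N$)
$\left(\left(\left(-58 - -117\right) + Z{\left(10,6 \right)}\right)^{2} + 323164\right) + 139963 = \left(\left(\left(-58 - -117\right) - 40\right)^{2} + 323164\right) + 139963 = \left(\left(\left(-58 + 117\right) - 40\right)^{2} + 323164\right) + 139963 = \left(\left(59 - 40\right)^{2} + 323164\right) + 139963 = \left(19^{2} + 323164\right) + 139963 = \left(361 + 323164\right) + 139963 = 323525 + 139963 = 463488$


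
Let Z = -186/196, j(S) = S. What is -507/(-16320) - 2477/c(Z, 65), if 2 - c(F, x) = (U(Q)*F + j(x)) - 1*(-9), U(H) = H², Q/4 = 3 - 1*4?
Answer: 20648113/473280 ≈ 43.628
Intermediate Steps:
Q = -4 (Q = 4*(3 - 1*4) = 4*(3 - 4) = 4*(-1) = -4)
Z = -93/98 (Z = -186*1/196 = -93/98 ≈ -0.94898)
c(F, x) = -7 - x - 16*F (c(F, x) = 2 - (((-4)²*F + x) - 1*(-9)) = 2 - ((16*F + x) + 9) = 2 - ((x + 16*F) + 9) = 2 - (9 + x + 16*F) = 2 + (-9 - x - 16*F) = -7 - x - 16*F)
-507/(-16320) - 2477/c(Z, 65) = -507/(-16320) - 2477/(-7 - 1*65 - 16*(-93/98)) = -507*(-1/16320) - 2477/(-7 - 65 + 744/49) = 169/5440 - 2477/(-2784/49) = 169/5440 - 2477*(-49/2784) = 169/5440 + 121373/2784 = 20648113/473280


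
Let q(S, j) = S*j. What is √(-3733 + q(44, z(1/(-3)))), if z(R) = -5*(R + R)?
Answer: I*√32277/3 ≈ 59.886*I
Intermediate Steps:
z(R) = -10*R
√(-3733 + q(44, z(1/(-3)))) = √(-3733 + 44*(-10/(-3))) = √(-3733 + 44*(-10*(-⅓))) = √(-3733 + 44*(10/3)) = √(-3733 + 440/3) = √(-10759/3) = I*√32277/3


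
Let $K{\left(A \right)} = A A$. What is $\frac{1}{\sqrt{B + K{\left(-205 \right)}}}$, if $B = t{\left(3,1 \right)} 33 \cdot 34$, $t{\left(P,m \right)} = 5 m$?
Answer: $\frac{\sqrt{47635}}{47635} \approx 0.0045818$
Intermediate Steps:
$B = 5610$ ($B = 5 \cdot 1 \cdot 33 \cdot 34 = 5 \cdot 33 \cdot 34 = 165 \cdot 34 = 5610$)
$K{\left(A \right)} = A^{2}$
$\frac{1}{\sqrt{B + K{\left(-205 \right)}}} = \frac{1}{\sqrt{5610 + \left(-205\right)^{2}}} = \frac{1}{\sqrt{5610 + 42025}} = \frac{1}{\sqrt{47635}} = \frac{\sqrt{47635}}{47635}$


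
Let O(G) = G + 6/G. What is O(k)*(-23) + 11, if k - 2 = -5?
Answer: 126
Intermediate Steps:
k = -3 (k = 2 - 5 = -3)
O(k)*(-23) + 11 = (-3 + 6/(-3))*(-23) + 11 = (-3 + 6*(-⅓))*(-23) + 11 = (-3 - 2)*(-23) + 11 = -5*(-23) + 11 = 115 + 11 = 126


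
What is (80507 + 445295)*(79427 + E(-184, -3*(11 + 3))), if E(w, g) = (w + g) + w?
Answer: 41547296634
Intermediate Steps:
E(w, g) = g + 2*w (E(w, g) = (g + w) + w = g + 2*w)
(80507 + 445295)*(79427 + E(-184, -3*(11 + 3))) = (80507 + 445295)*(79427 + (-3*(11 + 3) + 2*(-184))) = 525802*(79427 + (-3*14 - 368)) = 525802*(79427 + (-42 - 368)) = 525802*(79427 - 410) = 525802*79017 = 41547296634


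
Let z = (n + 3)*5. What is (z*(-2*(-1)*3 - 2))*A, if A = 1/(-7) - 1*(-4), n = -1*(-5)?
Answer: 4320/7 ≈ 617.14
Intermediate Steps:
n = 5
z = 40 (z = (5 + 3)*5 = 8*5 = 40)
A = 27/7 (A = -⅐ + 4 = 27/7 ≈ 3.8571)
(z*(-2*(-1)*3 - 2))*A = (40*(-2*(-1)*3 - 2))*(27/7) = (40*(2*3 - 2))*(27/7) = (40*(6 - 2))*(27/7) = (40*4)*(27/7) = 160*(27/7) = 4320/7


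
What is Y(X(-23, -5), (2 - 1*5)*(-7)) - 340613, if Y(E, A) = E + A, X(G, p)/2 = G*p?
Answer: -340362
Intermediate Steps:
X(G, p) = 2*G*p (X(G, p) = 2*(G*p) = 2*G*p)
Y(E, A) = A + E
Y(X(-23, -5), (2 - 1*5)*(-7)) - 340613 = ((2 - 1*5)*(-7) + 2*(-23)*(-5)) - 340613 = ((2 - 5)*(-7) + 230) - 340613 = (-3*(-7) + 230) - 340613 = (21 + 230) - 340613 = 251 - 340613 = -340362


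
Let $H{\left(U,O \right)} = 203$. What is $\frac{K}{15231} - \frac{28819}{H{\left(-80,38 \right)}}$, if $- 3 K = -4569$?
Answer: $- \frac{62661860}{441699} \approx -141.87$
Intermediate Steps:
$K = 1523$ ($K = \left(- \frac{1}{3}\right) \left(-4569\right) = 1523$)
$\frac{K}{15231} - \frac{28819}{H{\left(-80,38 \right)}} = \frac{1523}{15231} - \frac{28819}{203} = 1523 \cdot \frac{1}{15231} - \frac{4117}{29} = \frac{1523}{15231} - \frac{4117}{29} = - \frac{62661860}{441699}$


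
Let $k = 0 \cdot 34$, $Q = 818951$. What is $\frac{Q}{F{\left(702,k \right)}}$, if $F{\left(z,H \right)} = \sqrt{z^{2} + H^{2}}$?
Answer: $\frac{818951}{702} \approx 1166.6$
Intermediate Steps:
$k = 0$
$F{\left(z,H \right)} = \sqrt{H^{2} + z^{2}}$
$\frac{Q}{F{\left(702,k \right)}} = \frac{818951}{\sqrt{0^{2} + 702^{2}}} = \frac{818951}{\sqrt{0 + 492804}} = \frac{818951}{\sqrt{492804}} = \frac{818951}{702}$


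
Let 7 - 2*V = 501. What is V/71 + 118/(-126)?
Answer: -19750/4473 ≈ -4.4154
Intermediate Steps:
V = -247 (V = 7/2 - ½*501 = 7/2 - 501/2 = -247)
V/71 + 118/(-126) = -247/71 + 118/(-126) = -247*1/71 + 118*(-1/126) = -247/71 - 59/63 = -19750/4473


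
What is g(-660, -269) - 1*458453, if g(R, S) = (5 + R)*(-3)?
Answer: -456488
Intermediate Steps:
g(R, S) = -15 - 3*R
g(-660, -269) - 1*458453 = (-15 - 3*(-660)) - 1*458453 = (-15 + 1980) - 458453 = 1965 - 458453 = -456488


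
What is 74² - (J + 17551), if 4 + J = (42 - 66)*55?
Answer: -10751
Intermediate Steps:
J = -1324 (J = -4 + (42 - 66)*55 = -4 - 24*55 = -4 - 1320 = -1324)
74² - (J + 17551) = 74² - (-1324 + 17551) = 5476 - 1*16227 = 5476 - 16227 = -10751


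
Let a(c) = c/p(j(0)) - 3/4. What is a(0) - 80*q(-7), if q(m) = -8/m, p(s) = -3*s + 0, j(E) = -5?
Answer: -2581/28 ≈ -92.179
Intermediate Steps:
p(s) = -3*s
a(c) = -¾ + c/15 (a(c) = c/((-3*(-5))) - 3/4 = c/15 - 3*¼ = c*(1/15) - ¾ = c/15 - ¾ = -¾ + c/15)
a(0) - 80*q(-7) = (-¾ + (1/15)*0) - (-640)/(-7) = (-¾ + 0) - (-640)*(-1)/7 = -¾ - 80*8/7 = -¾ - 640/7 = -2581/28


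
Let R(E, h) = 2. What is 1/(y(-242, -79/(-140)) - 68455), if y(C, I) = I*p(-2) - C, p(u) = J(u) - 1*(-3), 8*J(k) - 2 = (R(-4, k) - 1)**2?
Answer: -1120/76396427 ≈ -1.4660e-5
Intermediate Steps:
J(k) = 3/8 (J(k) = 1/4 + (2 - 1)**2/8 = 1/4 + (1/8)*1**2 = 1/4 + (1/8)*1 = 1/4 + 1/8 = 3/8)
p(u) = 27/8 (p(u) = 3/8 - 1*(-3) = 3/8 + 3 = 27/8)
y(C, I) = -C + 27*I/8 (y(C, I) = I*(27/8) - C = 27*I/8 - C = -C + 27*I/8)
1/(y(-242, -79/(-140)) - 68455) = 1/((-1*(-242) + 27*(-79/(-140))/8) - 68455) = 1/((242 + 27*(-79*(-1/140))/8) - 68455) = 1/((242 + (27/8)*(79/140)) - 68455) = 1/((242 + 2133/1120) - 68455) = 1/(273173/1120 - 68455) = 1/(-76396427/1120) = -1120/76396427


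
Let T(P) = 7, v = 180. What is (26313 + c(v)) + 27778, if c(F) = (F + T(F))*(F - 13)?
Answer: 85320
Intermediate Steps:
c(F) = (-13 + F)*(7 + F) (c(F) = (F + 7)*(F - 13) = (7 + F)*(-13 + F) = (-13 + F)*(7 + F))
(26313 + c(v)) + 27778 = (26313 + (-91 + 180² - 6*180)) + 27778 = (26313 + (-91 + 32400 - 1080)) + 27778 = (26313 + 31229) + 27778 = 57542 + 27778 = 85320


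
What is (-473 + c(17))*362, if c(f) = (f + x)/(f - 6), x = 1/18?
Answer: -16895807/99 ≈ -1.7066e+5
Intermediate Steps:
x = 1/18 ≈ 0.055556
c(f) = (1/18 + f)/(-6 + f) (c(f) = (f + 1/18)/(f - 6) = (1/18 + f)/(-6 + f))
(-473 + c(17))*362 = (-473 + (1/18 + 17)/(-6 + 17))*362 = (-473 + (307/18)/11)*362 = (-473 + (1/11)*(307/18))*362 = (-473 + 307/198)*362 = -93347/198*362 = -16895807/99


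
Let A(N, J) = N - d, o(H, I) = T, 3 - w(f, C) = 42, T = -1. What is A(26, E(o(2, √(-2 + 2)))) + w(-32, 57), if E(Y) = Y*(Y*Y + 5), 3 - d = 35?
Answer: 19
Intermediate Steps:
d = -32 (d = 3 - 1*35 = 3 - 35 = -32)
w(f, C) = -39 (w(f, C) = 3 - 1*42 = 3 - 42 = -39)
o(H, I) = -1
E(Y) = Y*(5 + Y²) (E(Y) = Y*(Y² + 5) = Y*(5 + Y²))
A(N, J) = 32 + N (A(N, J) = N - 1*(-32) = N + 32 = 32 + N)
A(26, E(o(2, √(-2 + 2)))) + w(-32, 57) = (32 + 26) - 39 = 58 - 39 = 19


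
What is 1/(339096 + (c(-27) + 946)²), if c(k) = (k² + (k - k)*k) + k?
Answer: 1/3055000 ≈ 3.2733e-7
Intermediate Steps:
c(k) = k + k² (c(k) = (k² + 0*k) + k = (k² + 0) + k = k² + k = k + k²)
1/(339096 + (c(-27) + 946)²) = 1/(339096 + (-27*(1 - 27) + 946)²) = 1/(339096 + (-27*(-26) + 946)²) = 1/(339096 + (702 + 946)²) = 1/(339096 + 1648²) = 1/(339096 + 2715904) = 1/3055000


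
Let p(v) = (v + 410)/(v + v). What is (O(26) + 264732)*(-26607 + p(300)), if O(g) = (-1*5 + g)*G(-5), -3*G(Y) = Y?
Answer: -422660535683/60 ≈ -7.0443e+9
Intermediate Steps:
p(v) = (410 + v)/(2*v) (p(v) = (410 + v)/((2*v)) = (410 + v)*(1/(2*v)) = (410 + v)/(2*v))
G(Y) = -Y/3
O(g) = -25/3 + 5*g/3 (O(g) = (-1*5 + g)*(-⅓*(-5)) = (-5 + g)*(5/3) = -25/3 + 5*g/3)
(O(26) + 264732)*(-26607 + p(300)) = ((-25/3 + (5/3)*26) + 264732)*(-26607 + (½)*(410 + 300)/300) = ((-25/3 + 130/3) + 264732)*(-26607 + (½)*(1/300)*710) = (35 + 264732)*(-26607 + 71/60) = 264767*(-1596349/60) = -422660535683/60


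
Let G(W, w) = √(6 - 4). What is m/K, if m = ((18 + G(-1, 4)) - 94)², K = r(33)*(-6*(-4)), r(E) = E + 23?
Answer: (76 - √2)²/1344 ≈ 4.1392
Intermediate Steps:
r(E) = 23 + E
G(W, w) = √2
K = 1344 (K = (23 + 33)*(-6*(-4)) = 56*24 = 1344)
m = (-76 + √2)² (m = ((18 + √2) - 94)² = (-76 + √2)² ≈ 5563.0)
m/K = (76 - √2)²/1344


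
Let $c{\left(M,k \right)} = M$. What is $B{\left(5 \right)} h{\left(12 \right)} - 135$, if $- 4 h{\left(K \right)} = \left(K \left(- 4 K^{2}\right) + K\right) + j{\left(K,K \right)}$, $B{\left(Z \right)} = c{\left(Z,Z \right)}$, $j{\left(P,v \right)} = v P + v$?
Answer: $8295$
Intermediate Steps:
$j{\left(P,v \right)} = v + P v$ ($j{\left(P,v \right)} = P v + v = v + P v$)
$B{\left(Z \right)} = Z$
$h{\left(K \right)} = K^{3} - \frac{K}{4} - \frac{K \left(1 + K\right)}{4}$ ($h{\left(K \right)} = - \frac{\left(K \left(- 4 K^{2}\right) + K\right) + K \left(1 + K\right)}{4} = - \frac{\left(- 4 K^{3} + K\right) + K \left(1 + K\right)}{4} = - \frac{\left(K - 4 K^{3}\right) + K \left(1 + K\right)}{4} = - \frac{K - 4 K^{3} + K \left(1 + K\right)}{4} = K^{3} - \frac{K}{4} - \frac{K \left(1 + K\right)}{4}$)
$B{\left(5 \right)} h{\left(12 \right)} - 135 = 5 \cdot \frac{1}{4} \cdot 12 \left(-2 - 12 + 4 \cdot 12^{2}\right) - 135 = 5 \cdot \frac{1}{4} \cdot 12 \left(-2 - 12 + 4 \cdot 144\right) - 135 = 5 \cdot \frac{1}{4} \cdot 12 \left(-2 - 12 + 576\right) - 135 = 5 \cdot \frac{1}{4} \cdot 12 \cdot 562 - 135 = 5 \cdot 1686 - 135 = 8430 - 135 = 8295$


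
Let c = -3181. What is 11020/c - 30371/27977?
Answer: -404916691/88994837 ≈ -4.5499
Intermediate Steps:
11020/c - 30371/27977 = 11020/(-3181) - 30371/27977 = 11020*(-1/3181) - 30371*1/27977 = -11020/3181 - 30371/27977 = -404916691/88994837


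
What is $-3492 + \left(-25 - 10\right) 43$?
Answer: $-4997$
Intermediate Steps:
$-3492 + \left(-25 - 10\right) 43 = -3492 - 1505 = -4997$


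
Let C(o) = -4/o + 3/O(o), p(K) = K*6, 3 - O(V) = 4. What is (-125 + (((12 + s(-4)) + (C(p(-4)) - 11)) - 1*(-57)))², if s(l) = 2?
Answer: 165649/36 ≈ 4601.4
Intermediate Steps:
O(V) = -1 (O(V) = 3 - 1*4 = 3 - 4 = -1)
p(K) = 6*K
C(o) = -3 - 4/o (C(o) = -4/o + 3/(-1) = -4/o + 3*(-1) = -4/o - 3 = -3 - 4/o)
(-125 + (((12 + s(-4)) + (C(p(-4)) - 11)) - 1*(-57)))² = (-125 + (((12 + 2) + ((-3 - 4/(6*(-4))) - 11)) - 1*(-57)))² = (-125 + ((14 + ((-3 - 4/(-24)) - 11)) + 57))² = (-125 + ((14 + ((-3 - 4*(-1/24)) - 11)) + 57))² = (-125 + ((14 + ((-3 + ⅙) - 11)) + 57))² = (-125 + ((14 + (-17/6 - 11)) + 57))² = (-125 + ((14 - 83/6) + 57))² = (-125 + (⅙ + 57))² = (-125 + 343/6)² = (-407/6)² = 165649/36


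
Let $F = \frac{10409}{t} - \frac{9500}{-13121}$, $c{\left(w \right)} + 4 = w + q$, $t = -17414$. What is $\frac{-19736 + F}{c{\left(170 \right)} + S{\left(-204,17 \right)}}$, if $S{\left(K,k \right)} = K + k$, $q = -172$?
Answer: $\frac{4509431902673}{44098395142} \approx 102.26$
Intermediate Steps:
$c{\left(w \right)} = -176 + w$ ($c{\left(w \right)} = -4 + \left(w - 172\right) = -4 + \left(-172 + w\right) = -176 + w$)
$F = \frac{28856511}{228489094}$ ($F = \frac{10409}{-17414} - \frac{9500}{-13121} = 10409 \left(- \frac{1}{17414}\right) - - \frac{9500}{13121} = - \frac{10409}{17414} + \frac{9500}{13121} = \frac{28856511}{228489094} \approx 0.12629$)
$\frac{-19736 + F}{c{\left(170 \right)} + S{\left(-204,17 \right)}} = \frac{-19736 + \frac{28856511}{228489094}}{\left(-176 + 170\right) + \left(-204 + 17\right)} = - \frac{4509431902673}{228489094 \left(-6 - 187\right)} = - \frac{4509431902673}{228489094 \left(-193\right)} = \left(- \frac{4509431902673}{228489094}\right) \left(- \frac{1}{193}\right) = \frac{4509431902673}{44098395142}$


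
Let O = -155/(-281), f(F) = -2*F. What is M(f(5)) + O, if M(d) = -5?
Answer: -1250/281 ≈ -4.4484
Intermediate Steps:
O = 155/281 (O = -155*(-1/281) = 155/281 ≈ 0.55160)
M(f(5)) + O = -5 + 155/281 = -1250/281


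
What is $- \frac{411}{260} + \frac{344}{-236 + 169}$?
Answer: $- \frac{116977}{17420} \approx -6.7151$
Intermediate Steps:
$- \frac{411}{260} + \frac{344}{-236 + 169} = \left(-411\right) \frac{1}{260} + \frac{344}{-67} = - \frac{411}{260} + 344 \left(- \frac{1}{67}\right) = - \frac{411}{260} - \frac{344}{67} = - \frac{116977}{17420}$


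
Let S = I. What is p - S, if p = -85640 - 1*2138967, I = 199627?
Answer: -2424234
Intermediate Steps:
p = -2224607 (p = -85640 - 2138967 = -2224607)
S = 199627
p - S = -2224607 - 1*199627 = -2224607 - 199627 = -2424234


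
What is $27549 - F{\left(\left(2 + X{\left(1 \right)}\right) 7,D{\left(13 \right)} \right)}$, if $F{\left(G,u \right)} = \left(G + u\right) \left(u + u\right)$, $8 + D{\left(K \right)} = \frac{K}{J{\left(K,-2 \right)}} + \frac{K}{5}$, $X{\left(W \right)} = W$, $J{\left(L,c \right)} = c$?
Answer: $\frac{1388279}{50} \approx 27766.0$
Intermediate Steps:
$D{\left(K \right)} = -8 - \frac{3 K}{10}$ ($D{\left(K \right)} = -8 + \left(\frac{K}{-2} + \frac{K}{5}\right) = -8 + \left(K \left(- \frac{1}{2}\right) + K \frac{1}{5}\right) = -8 + \left(- \frac{K}{2} + \frac{K}{5}\right) = -8 - \frac{3 K}{10}$)
$F{\left(G,u \right)} = 2 u \left(G + u\right)$ ($F{\left(G,u \right)} = \left(G + u\right) 2 u = 2 u \left(G + u\right)$)
$27549 - F{\left(\left(2 + X{\left(1 \right)}\right) 7,D{\left(13 \right)} \right)} = 27549 - 2 \left(-8 - \frac{39}{10}\right) \left(\left(2 + 1\right) 7 - \frac{119}{10}\right) = 27549 - 2 \left(-8 - \frac{39}{10}\right) \left(3 \cdot 7 - \frac{119}{10}\right) = 27549 - 2 \left(- \frac{119}{10}\right) \left(21 - \frac{119}{10}\right) = 27549 - 2 \left(- \frac{119}{10}\right) \frac{91}{10} = 27549 - - \frac{10829}{50} = 27549 + \frac{10829}{50} = \frac{1388279}{50}$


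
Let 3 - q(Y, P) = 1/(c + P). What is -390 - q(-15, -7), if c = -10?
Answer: -6682/17 ≈ -393.06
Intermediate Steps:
q(Y, P) = 3 - 1/(-10 + P)
-390 - q(-15, -7) = -390 - (-31 + 3*(-7))/(-10 - 7) = -390 - (-31 - 21)/(-17) = -390 - (-1)*(-52)/17 = -390 - 1*52/17 = -390 - 52/17 = -6682/17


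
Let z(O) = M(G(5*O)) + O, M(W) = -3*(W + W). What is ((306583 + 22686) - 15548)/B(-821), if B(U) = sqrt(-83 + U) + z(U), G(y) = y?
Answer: 7469383289/566869385 - 627442*I*sqrt(226)/566869385 ≈ 13.177 - 0.01664*I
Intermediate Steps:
M(W) = -6*W
z(O) = -29*O (z(O) = -30*O + O = -29*O)
B(U) = sqrt(-83 + U) - 29*U
((306583 + 22686) - 15548)/B(-821) = ((306583 + 22686) - 15548)/(sqrt(-83 - 821) - 29*(-821)) = (329269 - 15548)/(sqrt(-904) + 23809) = 313721/(2*I*sqrt(226) + 23809) = 313721/(23809 + 2*I*sqrt(226))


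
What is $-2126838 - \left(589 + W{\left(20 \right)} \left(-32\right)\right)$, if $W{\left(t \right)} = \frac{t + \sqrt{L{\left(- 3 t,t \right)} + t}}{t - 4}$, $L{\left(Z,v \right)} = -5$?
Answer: $-2127387 + 2 \sqrt{15} \approx -2.1274 \cdot 10^{6}$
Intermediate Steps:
$W{\left(t \right)} = \frac{t + \sqrt{-5 + t}}{-4 + t}$ ($W{\left(t \right)} = \frac{t + \sqrt{-5 + t}}{t - 4} = \frac{t + \sqrt{-5 + t}}{-4 + t}$)
$-2126838 - \left(589 + W{\left(20 \right)} \left(-32\right)\right) = -2126838 - \left(589 + \frac{20 + \sqrt{-5 + 20}}{-4 + 20} \left(-32\right)\right) = -2126838 - \left(589 + \frac{20 + \sqrt{15}}{16} \left(-32\right)\right) = -2126838 - \left(589 + \left(\frac{5}{4} + \frac{\sqrt{15}}{16}\right) \left(-32\right)\right) = -2126838 - \left(589 - \left(40 + 2 \sqrt{15}\right)\right) = -2126838 - \left(549 - 2 \sqrt{15}\right) = -2127387 + 2 \sqrt{15}$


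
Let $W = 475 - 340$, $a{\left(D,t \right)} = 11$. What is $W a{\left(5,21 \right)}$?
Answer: $1485$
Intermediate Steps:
$W = 135$
$W a{\left(5,21 \right)} = 135 \cdot 11 = 1485$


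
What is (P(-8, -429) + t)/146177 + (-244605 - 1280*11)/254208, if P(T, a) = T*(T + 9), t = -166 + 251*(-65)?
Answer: -42005432957/37159362816 ≈ -1.1304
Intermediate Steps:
t = -16481 (t = -166 - 16315 = -16481)
P(T, a) = T*(9 + T)
(P(-8, -429) + t)/146177 + (-244605 - 1280*11)/254208 = (-8*(9 - 8) - 16481)/146177 + (-244605 - 1280*11)/254208 = (-8*1 - 16481)*(1/146177) + (-244605 - 1*14080)*(1/254208) = (-8 - 16481)*(1/146177) + (-244605 - 14080)*(1/254208) = -16489*1/146177 - 258685*1/254208 = -16489/146177 - 258685/254208 = -42005432957/37159362816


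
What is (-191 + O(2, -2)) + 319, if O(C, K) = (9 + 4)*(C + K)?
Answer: 128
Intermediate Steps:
O(C, K) = 13*C + 13*K (O(C, K) = 13*(C + K) = 13*C + 13*K)
(-191 + O(2, -2)) + 319 = (-191 + (13*2 + 13*(-2))) + 319 = (-191 + (26 - 26)) + 319 = (-191 + 0) + 319 = -191 + 319 = 128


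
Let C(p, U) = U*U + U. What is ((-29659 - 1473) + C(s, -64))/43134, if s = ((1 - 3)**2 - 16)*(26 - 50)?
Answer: -13550/21567 ≈ -0.62827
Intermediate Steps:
s = 288 (s = ((-2)**2 - 16)*(-24) = (4 - 16)*(-24) = -12*(-24) = 288)
C(p, U) = U + U**2 (C(p, U) = U**2 + U = U + U**2)
((-29659 - 1473) + C(s, -64))/43134 = ((-29659 - 1473) - 64*(1 - 64))/43134 = (-31132 - 64*(-63))*(1/43134) = (-31132 + 4032)*(1/43134) = -27100*1/43134 = -13550/21567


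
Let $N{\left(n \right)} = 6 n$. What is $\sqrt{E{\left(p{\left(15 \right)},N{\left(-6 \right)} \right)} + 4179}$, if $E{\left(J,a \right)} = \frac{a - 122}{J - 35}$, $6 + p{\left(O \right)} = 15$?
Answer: $\frac{\sqrt{707278}}{13} \approx 64.692$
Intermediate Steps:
$p{\left(O \right)} = 9$ ($p{\left(O \right)} = -6 + 15 = 9$)
$E{\left(J,a \right)} = \frac{-122 + a}{-35 + J}$
$\sqrt{E{\left(p{\left(15 \right)},N{\left(-6 \right)} \right)} + 4179} = \sqrt{\frac{-122 + 6 \left(-6\right)}{-35 + 9} + 4179} = \sqrt{\frac{-122 - 36}{-26} + 4179} = \sqrt{\left(- \frac{1}{26}\right) \left(-158\right) + 4179} = \sqrt{\frac{79}{13} + 4179} = \sqrt{\frac{54406}{13}} = \frac{\sqrt{707278}}{13}$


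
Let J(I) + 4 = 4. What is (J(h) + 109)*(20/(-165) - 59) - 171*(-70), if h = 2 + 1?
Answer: 182351/33 ≈ 5525.8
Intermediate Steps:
h = 3
J(I) = 0 (J(I) = -4 + 4 = 0)
(J(h) + 109)*(20/(-165) - 59) - 171*(-70) = (0 + 109)*(20/(-165) - 59) - 171*(-70) = 109*(20*(-1/165) - 59) + 11970 = 109*(-4/33 - 59) + 11970 = 109*(-1951/33) + 11970 = -212659/33 + 11970 = 182351/33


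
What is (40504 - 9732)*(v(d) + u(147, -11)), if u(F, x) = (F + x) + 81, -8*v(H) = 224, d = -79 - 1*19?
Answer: 5815908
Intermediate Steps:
d = -98 (d = -79 - 19 = -98)
v(H) = -28 (v(H) = -1/8*224 = -28)
u(F, x) = 81 + F + x
(40504 - 9732)*(v(d) + u(147, -11)) = (40504 - 9732)*(-28 + (81 + 147 - 11)) = 30772*(-28 + 217) = 30772*189 = 5815908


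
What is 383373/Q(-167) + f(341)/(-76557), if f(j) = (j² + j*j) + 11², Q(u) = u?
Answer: -9796248274/4261673 ≈ -2298.7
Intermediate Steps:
f(j) = 121 + 2*j² (f(j) = (j² + j²) + 121 = 2*j² + 121 = 121 + 2*j²)
383373/Q(-167) + f(341)/(-76557) = 383373/(-167) + (121 + 2*341²)/(-76557) = 383373*(-1/167) + (121 + 2*116281)*(-1/76557) = -383373/167 + (121 + 232562)*(-1/76557) = -383373/167 + 232683*(-1/76557) = -383373/167 - 77561/25519 = -9796248274/4261673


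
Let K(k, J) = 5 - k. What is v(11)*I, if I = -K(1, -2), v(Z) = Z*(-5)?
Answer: 220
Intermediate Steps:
v(Z) = -5*Z
I = -4 (I = -(5 - 1*1) = -(5 - 1) = -1*4 = -4)
v(11)*I = -5*11*(-4) = -55*(-4) = 220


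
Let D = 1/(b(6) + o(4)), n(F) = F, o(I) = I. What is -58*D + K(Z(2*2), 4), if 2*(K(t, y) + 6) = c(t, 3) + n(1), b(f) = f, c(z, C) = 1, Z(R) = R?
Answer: -54/5 ≈ -10.800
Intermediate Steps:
D = ⅒ (D = 1/(6 + 4) = 1/10 = ⅒ ≈ 0.10000)
K(t, y) = -5 (K(t, y) = -6 + (1 + 1)/2 = -6 + (½)*2 = -6 + 1 = -5)
-58*D + K(Z(2*2), 4) = -58*⅒ - 5 = -29/5 - 5 = -54/5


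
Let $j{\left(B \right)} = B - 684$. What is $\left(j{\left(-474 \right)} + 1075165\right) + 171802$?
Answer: $1245809$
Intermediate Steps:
$j{\left(B \right)} = -684 + B$ ($j{\left(B \right)} = B - 684 = -684 + B$)
$\left(j{\left(-474 \right)} + 1075165\right) + 171802 = \left(\left(-684 - 474\right) + 1075165\right) + 171802 = \left(-1158 + 1075165\right) + 171802 = 1074007 + 171802 = 1245809$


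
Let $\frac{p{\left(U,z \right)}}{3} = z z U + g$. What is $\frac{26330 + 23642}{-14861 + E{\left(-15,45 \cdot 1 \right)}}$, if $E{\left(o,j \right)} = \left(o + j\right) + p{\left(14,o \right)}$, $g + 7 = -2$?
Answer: $- \frac{961}{104} \approx -9.2404$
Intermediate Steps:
$g = -9$ ($g = -7 - 2 = -9$)
$p{\left(U,z \right)} = -27 + 3 U z^{2}$ ($p{\left(U,z \right)} = 3 \left(z z U - 9\right) = 3 \left(z^{2} U - 9\right) = 3 \left(U z^{2} - 9\right) = 3 \left(-9 + U z^{2}\right) = -27 + 3 U z^{2}$)
$E{\left(o,j \right)} = -27 + j + o + 42 o^{2}$ ($E{\left(o,j \right)} = \left(o + j\right) + \left(-27 + 3 \cdot 14 o^{2}\right) = \left(j + o\right) + \left(-27 + 42 o^{2}\right) = -27 + j + o + 42 o^{2}$)
$\frac{26330 + 23642}{-14861 + E{\left(-15,45 \cdot 1 \right)}} = \frac{26330 + 23642}{-14861 + \left(-27 + 45 \cdot 1 - 15 + 42 \left(-15\right)^{2}\right)} = \frac{49972}{-14861 + \left(-27 + 45 - 15 + 42 \cdot 225\right)} = \frac{49972}{-14861 + \left(-27 + 45 - 15 + 9450\right)} = \frac{49972}{-14861 + 9453} = \frac{49972}{-5408} = 49972 \left(- \frac{1}{5408}\right) = - \frac{961}{104}$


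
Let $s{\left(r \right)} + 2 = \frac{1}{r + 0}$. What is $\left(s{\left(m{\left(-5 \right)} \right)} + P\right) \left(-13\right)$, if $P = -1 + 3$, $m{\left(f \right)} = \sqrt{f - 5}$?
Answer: $\frac{13 i \sqrt{10}}{10} \approx 4.111 i$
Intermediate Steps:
$m{\left(f \right)} = \sqrt{-5 + f}$
$P = 2$
$s{\left(r \right)} = -2 + \frac{1}{r}$ ($s{\left(r \right)} = -2 + \frac{1}{r + 0} = -2 + \frac{1}{r}$)
$\left(s{\left(m{\left(-5 \right)} \right)} + P\right) \left(-13\right) = \left(\left(-2 + \frac{1}{\sqrt{-5 - 5}}\right) + 2\right) \left(-13\right) = \left(\left(-2 + \frac{1}{\sqrt{-10}}\right) + 2\right) \left(-13\right) = \left(\left(-2 + \frac{1}{i \sqrt{10}}\right) + 2\right) \left(-13\right) = \left(\left(-2 - \frac{i \sqrt{10}}{10}\right) + 2\right) \left(-13\right) = - \frac{i \sqrt{10}}{10} \left(-13\right) = \frac{13 i \sqrt{10}}{10}$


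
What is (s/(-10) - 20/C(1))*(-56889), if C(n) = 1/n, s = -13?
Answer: 10638243/10 ≈ 1.0638e+6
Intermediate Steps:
(s/(-10) - 20/C(1))*(-56889) = (-13/(-10) - 20/(1/1))*(-56889) = (-13*(-⅒) - 20/1)*(-56889) = (13/10 - 20*1)*(-56889) = (13/10 - 20)*(-56889) = -187/10*(-56889) = 10638243/10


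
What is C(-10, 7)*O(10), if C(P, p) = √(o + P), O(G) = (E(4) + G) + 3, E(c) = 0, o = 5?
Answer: 13*I*√5 ≈ 29.069*I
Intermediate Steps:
O(G) = 3 + G (O(G) = (0 + G) + 3 = G + 3 = 3 + G)
C(P, p) = √(5 + P)
C(-10, 7)*O(10) = √(5 - 10)*(3 + 10) = √(-5)*13 = (I*√5)*13 = 13*I*√5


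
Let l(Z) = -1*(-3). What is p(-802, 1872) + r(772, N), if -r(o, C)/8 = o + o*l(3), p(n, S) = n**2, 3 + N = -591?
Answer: 618500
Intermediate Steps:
N = -594 (N = -3 - 591 = -594)
l(Z) = 3
r(o, C) = -32*o (r(o, C) = -8*(o + o*3) = -8*(o + 3*o) = -32*o)
p(-802, 1872) + r(772, N) = (-802)**2 - 32*772 = 643204 - 24704 = 618500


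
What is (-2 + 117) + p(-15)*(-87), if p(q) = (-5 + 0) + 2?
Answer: 376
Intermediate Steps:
p(q) = -3 (p(q) = -5 + 2 = -3)
(-2 + 117) + p(-15)*(-87) = (-2 + 117) - 3*(-87) = 115 + 261 = 376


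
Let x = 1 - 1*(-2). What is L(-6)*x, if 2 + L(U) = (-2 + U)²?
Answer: 186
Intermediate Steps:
x = 3 (x = 1 + 2 = 3)
L(U) = -2 + (-2 + U)²
L(-6)*x = (-2 + (-2 - 6)²)*3 = (-2 + (-8)²)*3 = (-2 + 64)*3 = 62*3 = 186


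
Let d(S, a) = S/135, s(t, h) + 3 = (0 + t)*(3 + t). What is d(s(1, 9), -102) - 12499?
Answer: -1687364/135 ≈ -12499.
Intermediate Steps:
s(t, h) = -3 + t*(3 + t) (s(t, h) = -3 + (0 + t)*(3 + t) = -3 + t*(3 + t))
d(S, a) = S/135 (d(S, a) = S*(1/135) = S/135)
d(s(1, 9), -102) - 12499 = (-3 + 1² + 3*1)/135 - 12499 = (-3 + 1 + 3)/135 - 12499 = (1/135)*1 - 12499 = 1/135 - 12499 = -1687364/135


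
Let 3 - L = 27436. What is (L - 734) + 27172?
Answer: -995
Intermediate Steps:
L = -27433 (L = 3 - 1*27436 = 3 - 27436 = -27433)
(L - 734) + 27172 = (-27433 - 734) + 27172 = -28167 + 27172 = -995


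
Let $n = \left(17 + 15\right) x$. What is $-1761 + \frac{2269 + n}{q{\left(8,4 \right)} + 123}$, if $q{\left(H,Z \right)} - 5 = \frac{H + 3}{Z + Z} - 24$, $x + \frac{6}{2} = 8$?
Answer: $- \frac{1465091}{843} \approx -1737.9$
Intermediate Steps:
$x = 5$ ($x = -3 + 8 = 5$)
$n = 160$ ($n = \left(17 + 15\right) 5 = 32 \cdot 5 = 160$)
$q{\left(H,Z \right)} = -19 + \frac{3 + H}{2 Z}$ ($q{\left(H,Z \right)} = 5 + \left(\frac{H + 3}{Z + Z} - 24\right) = 5 - \left(24 - \frac{3 + H}{2 Z}\right) = -19 + \frac{3 + H}{2 Z}$)
$-1761 + \frac{2269 + n}{q{\left(8,4 \right)} + 123} = -1761 + \frac{2269 + 160}{\frac{3 + 8 - 152}{2 \cdot 4} + 123} = -1761 + \frac{2429}{\frac{1}{2} \cdot \frac{1}{4} \left(3 + 8 - 152\right) + 123} = -1761 + \frac{2429}{\frac{1}{2} \cdot \frac{1}{4} \left(-141\right) + 123} = -1761 + \frac{2429}{- \frac{141}{8} + 123} = -1761 + \frac{2429}{\frac{843}{8}} = -1761 + 2429 \cdot \frac{8}{843} = -1761 + \frac{19432}{843} = - \frac{1465091}{843}$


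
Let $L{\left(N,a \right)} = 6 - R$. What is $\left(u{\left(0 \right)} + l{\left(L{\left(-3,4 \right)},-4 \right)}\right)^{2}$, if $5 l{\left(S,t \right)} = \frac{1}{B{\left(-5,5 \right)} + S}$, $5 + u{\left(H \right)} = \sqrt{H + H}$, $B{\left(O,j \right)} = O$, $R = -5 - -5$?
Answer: $\frac{576}{25} \approx 23.04$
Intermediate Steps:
$R = 0$ ($R = -5 + 5 = 0$)
$u{\left(H \right)} = -5 + \sqrt{2} \sqrt{H}$ ($u{\left(H \right)} = -5 + \sqrt{H + H} = -5 + \sqrt{2 H} = -5 + \sqrt{2} \sqrt{H}$)
$L{\left(N,a \right)} = 6$ ($L{\left(N,a \right)} = 6 - 0 = 6 + 0 = 6$)
$l{\left(S,t \right)} = \frac{1}{5 \left(-5 + S\right)}$
$\left(u{\left(0 \right)} + l{\left(L{\left(-3,4 \right)},-4 \right)}\right)^{2} = \left(\left(-5 + \sqrt{2} \sqrt{0}\right) + \frac{1}{5 \left(-5 + 6\right)}\right)^{2} = \left(\left(-5 + \sqrt{2} \cdot 0\right) + \frac{1}{5 \cdot 1}\right)^{2} = \left(\left(-5 + 0\right) + \frac{1}{5} \cdot 1\right)^{2} = \left(-5 + \frac{1}{5}\right)^{2} = \left(- \frac{24}{5}\right)^{2} = \frac{576}{25}$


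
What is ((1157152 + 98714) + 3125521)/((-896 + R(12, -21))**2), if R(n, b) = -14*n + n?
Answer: 4381387/1106704 ≈ 3.9590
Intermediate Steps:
R(n, b) = -13*n
((1157152 + 98714) + 3125521)/((-896 + R(12, -21))**2) = ((1157152 + 98714) + 3125521)/((-896 - 13*12)**2) = (1255866 + 3125521)/((-896 - 156)**2) = 4381387/((-1052)**2) = 4381387/1106704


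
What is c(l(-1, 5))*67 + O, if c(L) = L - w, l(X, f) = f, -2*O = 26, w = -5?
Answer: 657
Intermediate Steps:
O = -13 (O = -½*26 = -13)
c(L) = 5 + L (c(L) = L - 1*(-5) = L + 5 = 5 + L)
c(l(-1, 5))*67 + O = (5 + 5)*67 - 13 = 10*67 - 13 = 670 - 13 = 657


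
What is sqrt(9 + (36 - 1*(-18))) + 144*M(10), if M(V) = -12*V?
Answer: -17280 + 3*sqrt(7) ≈ -17272.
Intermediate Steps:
sqrt(9 + (36 - 1*(-18))) + 144*M(10) = sqrt(9 + (36 - 1*(-18))) + 144*(-12*10) = sqrt(9 + (36 + 18)) + 144*(-120) = sqrt(9 + 54) - 17280 = sqrt(63) - 17280 = 3*sqrt(7) - 17280 = -17280 + 3*sqrt(7)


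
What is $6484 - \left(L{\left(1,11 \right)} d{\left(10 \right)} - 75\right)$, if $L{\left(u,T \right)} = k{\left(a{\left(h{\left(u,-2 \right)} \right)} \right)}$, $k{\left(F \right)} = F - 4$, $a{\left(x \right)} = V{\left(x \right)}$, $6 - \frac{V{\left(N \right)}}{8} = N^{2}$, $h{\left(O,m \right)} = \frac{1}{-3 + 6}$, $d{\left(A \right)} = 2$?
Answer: $\frac{58255}{9} \approx 6472.8$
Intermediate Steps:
$h{\left(O,m \right)} = \frac{1}{3}$
$V{\left(N \right)} = 48 - 8 N^{2}$
$a{\left(x \right)} = 48 - 8 x^{2}$
$k{\left(F \right)} = -4 + F$
$L{\left(u,T \right)} = \frac{388}{9}$ ($L{\left(u,T \right)} = -4 + \left(48 - \frac{8}{9}\right) = -4 + \frac{424}{9} = \frac{388}{9}$)
$6484 - \left(L{\left(1,11 \right)} d{\left(10 \right)} - 75\right) = 6484 - \left(\frac{388}{9} \cdot 2 - 75\right) = 6484 - \left(\frac{776}{9} - 75\right) = 6484 - \frac{101}{9} = \frac{58255}{9}$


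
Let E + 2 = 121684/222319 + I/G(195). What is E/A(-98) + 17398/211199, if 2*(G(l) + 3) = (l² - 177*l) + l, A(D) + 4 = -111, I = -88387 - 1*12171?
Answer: 16555852857592/29158154848701 ≈ 0.56779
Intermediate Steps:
I = -100558 (I = -88387 - 12171 = -100558)
A(D) = -115 (A(D) = -4 - 111 = -115)
G(l) = -3 + l²/2 - 88*l (G(l) = -3 + ((l² - 177*l) + l)/2 = -3 + (l² - 176*l)/2 = -3 + (l²/2 - 88*l) = -3 + l²/2 - 88*l)
E = -335084050/6002613 (E = -2 + (121684/222319 - 100558/(-3 + (½)*195² - 88*195)) = -2 + (121684*(1/222319) - 100558/(-3 + (½)*38025 - 17160)) = -2 + (121684/222319 - 100558/(-3 + 38025/2 - 17160)) = -2 + (121684/222319 - 100558/3699/2) = -2 + (121684/222319 - 100558*2/3699) = -2 + (121684/222319 - 1468/27) = -2 - 323078824/6002613 = -335084050/6002613 ≈ -55.823)
E/A(-98) + 17398/211199 = -335084050/6002613/(-115) + 17398/211199 = -335084050/6002613*(-1/115) + 17398*(1/211199) = 67016810/138060099 + 17398/211199 = 16555852857592/29158154848701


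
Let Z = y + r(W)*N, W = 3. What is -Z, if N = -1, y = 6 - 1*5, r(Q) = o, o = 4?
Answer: 3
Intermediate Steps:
r(Q) = 4
y = 1 (y = 6 - 5 = 1)
Z = -3 (Z = 1 + 4*(-1) = 1 - 4 = -3)
-Z = -1*(-3) = 3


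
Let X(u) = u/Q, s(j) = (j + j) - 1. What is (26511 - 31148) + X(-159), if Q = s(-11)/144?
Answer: -83755/23 ≈ -3641.5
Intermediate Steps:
s(j) = -1 + 2*j (s(j) = 2*j - 1 = -1 + 2*j)
Q = -23/144 (Q = (-1 + 2*(-11))/144 = (-1 - 22)*(1/144) = -23*1/144 = -23/144 ≈ -0.15972)
X(u) = -144*u/23 (X(u) = u/(-23/144) = u*(-144/23) = -144*u/23)
(26511 - 31148) + X(-159) = (26511 - 31148) - 144/23*(-159) = -4637 + 22896/23 = -83755/23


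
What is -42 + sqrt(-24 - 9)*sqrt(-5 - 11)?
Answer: -42 - 4*sqrt(33) ≈ -64.978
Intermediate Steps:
-42 + sqrt(-24 - 9)*sqrt(-5 - 11) = -42 + sqrt(-33)*sqrt(-16) = -42 + (I*sqrt(33))*(4*I) = -42 - 4*sqrt(33)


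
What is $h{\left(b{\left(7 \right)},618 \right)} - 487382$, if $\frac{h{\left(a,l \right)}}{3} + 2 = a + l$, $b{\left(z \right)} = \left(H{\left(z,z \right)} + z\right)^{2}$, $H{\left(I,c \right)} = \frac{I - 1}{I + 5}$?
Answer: $- \frac{1941461}{4} \approx -4.8537 \cdot 10^{5}$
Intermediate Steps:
$H{\left(I,c \right)} = \frac{-1 + I}{5 + I}$
$b{\left(z \right)} = \left(z + \frac{-1 + z}{5 + z}\right)^{2}$ ($b{\left(z \right)} = \left(\frac{-1 + z}{5 + z} + z\right)^{2} = \left(z + \frac{-1 + z}{5 + z}\right)^{2}$)
$h{\left(a,l \right)} = -6 + 3 a + 3 l$ ($h{\left(a,l \right)} = -6 + 3 \left(a + l\right) = -6 + \left(3 a + 3 l\right) = -6 + 3 a + 3 l$)
$h{\left(b{\left(7 \right)},618 \right)} - 487382 = \left(-6 + 3 \frac{\left(-1 + 7 + 7 \left(5 + 7\right)\right)^{2}}{\left(5 + 7\right)^{2}} + 3 \cdot 618\right) - 487382 = \left(-6 + 3 \frac{\left(-1 + 7 + 7 \cdot 12\right)^{2}}{144} + 1854\right) - 487382 = \left(-6 + 3 \frac{\left(-1 + 7 + 84\right)^{2}}{144} + 1854\right) - 487382 = \left(-6 + 3 \frac{90^{2}}{144} + 1854\right) - 487382 = \left(-6 + 3 \cdot \frac{1}{144} \cdot 8100 + 1854\right) - 487382 = \left(-6 + 3 \cdot \frac{225}{4} + 1854\right) - 487382 = \left(-6 + \frac{675}{4} + 1854\right) - 487382 = \frac{8067}{4} - 487382 = - \frac{1941461}{4}$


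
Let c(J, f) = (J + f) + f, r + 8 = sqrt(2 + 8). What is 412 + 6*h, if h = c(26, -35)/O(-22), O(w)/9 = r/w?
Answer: 25628/81 - 968*sqrt(10)/81 ≈ 278.60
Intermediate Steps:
r = -8 + sqrt(10) (r = -8 + sqrt(2 + 8) = -8 + sqrt(10) ≈ -4.8377)
O(w) = 9*(-8 + sqrt(10))/w (O(w) = 9*((-8 + sqrt(10))/w) = 9*(-8 + sqrt(10))/w)
c(J, f) = J + 2*f
h = -44/(36/11 - 9*sqrt(10)/22) (h = (26 + 2*(-35))/((9*(-8 + sqrt(10))/(-22))) = (26 - 70)/((9*(-1/22)*(-8 + sqrt(10)))) = -44/(36/11 - 9*sqrt(10)/22) ≈ -22.233)
412 + 6*h = 412 + 6*(-3872/243 - 484*sqrt(10)/243) = 412 + (-7744/81 - 968*sqrt(10)/81) = 25628/81 - 968*sqrt(10)/81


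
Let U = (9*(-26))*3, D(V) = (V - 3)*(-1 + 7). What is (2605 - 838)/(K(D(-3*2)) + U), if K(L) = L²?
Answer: 589/738 ≈ 0.79810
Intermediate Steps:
D(V) = -18 + 6*V (D(V) = (-3 + V)*6 = -18 + 6*V)
U = -702 (U = -234*3 = -702)
(2605 - 838)/(K(D(-3*2)) + U) = (2605 - 838)/((-18 + 6*(-3*2))² - 702) = 1767/((-18 + 6*(-6))² - 702) = 1767/((-18 - 36)² - 702) = 1767/((-54)² - 702) = 1767/(2916 - 702) = 1767/2214 = 1767*(1/2214) = 589/738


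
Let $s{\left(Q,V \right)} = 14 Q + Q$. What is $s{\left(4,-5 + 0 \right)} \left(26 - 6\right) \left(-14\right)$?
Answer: $-16800$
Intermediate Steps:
$s{\left(Q,V \right)} = 15 Q$
$s{\left(4,-5 + 0 \right)} \left(26 - 6\right) \left(-14\right) = 15 \cdot 4 \left(26 - 6\right) \left(-14\right) = 60 \left(26 + \left(-13 + 7\right)\right) \left(-14\right) = 60 \left(26 - 6\right) \left(-14\right) = 60 \cdot 20 \left(-14\right) = 60 \left(-280\right) = -16800$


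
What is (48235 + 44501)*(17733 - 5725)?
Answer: 1113573888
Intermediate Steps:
(48235 + 44501)*(17733 - 5725) = 92736*12008 = 1113573888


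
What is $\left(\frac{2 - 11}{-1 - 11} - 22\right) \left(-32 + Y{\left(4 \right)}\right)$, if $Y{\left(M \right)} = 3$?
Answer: $\frac{2465}{4} \approx 616.25$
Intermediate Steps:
$\left(\frac{2 - 11}{-1 - 11} - 22\right) \left(-32 + Y{\left(4 \right)}\right) = \left(\frac{2 - 11}{-1 - 11} - 22\right) \left(-32 + 3\right) = \left(- \frac{9}{-12} - 22\right) \left(-29\right) = \left(\left(-9\right) \left(- \frac{1}{12}\right) - 22\right) \left(-29\right) = \left(\frac{3}{4} - 22\right) \left(-29\right) = \left(- \frac{85}{4}\right) \left(-29\right) = \frac{2465}{4}$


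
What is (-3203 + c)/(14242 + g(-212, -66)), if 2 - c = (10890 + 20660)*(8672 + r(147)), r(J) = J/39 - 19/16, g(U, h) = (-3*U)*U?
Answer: 28463370479/12541360 ≈ 2269.6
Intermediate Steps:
g(U, h) = -3*U²
r(J) = -19/16 + J/39 (r(J) = J*(1/39) - 19*1/16 = J/39 - 19/16 = -19/16 + J/39)
c = -28463037367/104 (c = 2 - (10890 + 20660)*(8672 + (-19/16 + (1/39)*147)) = 2 - 31550*(8672 + (-19/16 + 49/13)) = 2 - 31550*(8672 + 537/208) = 2 - 31550*1804313/208 = 2 - 1*28463037575/104 = 2 - 28463037575/104 = -28463037367/104 ≈ -2.7368e+8)
(-3203 + c)/(14242 + g(-212, -66)) = (-3203 - 28463037367/104)/(14242 - 3*(-212)²) = -28463370479/(104*(14242 - 3*44944)) = -28463370479/(104*(14242 - 134832)) = -28463370479/104/(-120590) = -28463370479/104*(-1/120590) = 28463370479/12541360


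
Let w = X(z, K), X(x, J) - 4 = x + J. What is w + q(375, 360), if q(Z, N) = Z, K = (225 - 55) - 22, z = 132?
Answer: 659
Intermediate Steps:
K = 148 (K = 170 - 22 = 148)
X(x, J) = 4 + J + x (X(x, J) = 4 + (x + J) = 4 + (J + x) = 4 + J + x)
w = 284 (w = 4 + 148 + 132 = 284)
w + q(375, 360) = 284 + 375 = 659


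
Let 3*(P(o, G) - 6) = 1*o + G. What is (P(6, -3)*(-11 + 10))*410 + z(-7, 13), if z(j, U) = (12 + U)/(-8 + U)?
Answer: -2865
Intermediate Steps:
P(o, G) = 6 + G/3 + o/3 (P(o, G) = 6 + (1*o + G)/3 = 6 + (o + G)/3 = 6 + (G + o)/3 = 6 + (G/3 + o/3) = 6 + G/3 + o/3)
z(j, U) = (12 + U)/(-8 + U)
(P(6, -3)*(-11 + 10))*410 + z(-7, 13) = ((6 + (⅓)*(-3) + (⅓)*6)*(-11 + 10))*410 + (12 + 13)/(-8 + 13) = ((6 - 1 + 2)*(-1))*410 + 25/5 = (7*(-1))*410 + (⅕)*25 = -7*410 + 5 = -2870 + 5 = -2865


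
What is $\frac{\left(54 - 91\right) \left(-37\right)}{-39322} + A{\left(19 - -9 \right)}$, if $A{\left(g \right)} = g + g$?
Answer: $\frac{2200663}{39322} \approx 55.965$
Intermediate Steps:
$A{\left(g \right)} = 2 g$
$\frac{\left(54 - 91\right) \left(-37\right)}{-39322} + A{\left(19 - -9 \right)} = \frac{\left(54 - 91\right) \left(-37\right)}{-39322} + 2 \left(19 - -9\right) = \left(-37\right) \left(-37\right) \left(- \frac{1}{39322}\right) + 2 \left(19 + 9\right) = 1369 \left(- \frac{1}{39322}\right) + 2 \cdot 28 = - \frac{1369}{39322} + 56 = \frac{2200663}{39322}$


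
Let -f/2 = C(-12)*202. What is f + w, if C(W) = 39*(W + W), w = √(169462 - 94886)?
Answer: 378144 + 4*√4661 ≈ 3.7842e+5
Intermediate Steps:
w = 4*√4661 (w = √74576 = 4*√4661 ≈ 273.09)
C(W) = 78*W (C(W) = 39*(2*W) = 78*W)
f = 378144 (f = -2*78*(-12)*202 = -(-1872)*202 = -2*(-189072) = 378144)
f + w = 378144 + 4*√4661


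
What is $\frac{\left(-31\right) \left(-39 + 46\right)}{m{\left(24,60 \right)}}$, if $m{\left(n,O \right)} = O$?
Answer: $- \frac{217}{60} \approx -3.6167$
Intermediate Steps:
$\frac{\left(-31\right) \left(-39 + 46\right)}{m{\left(24,60 \right)}} = \frac{\left(-31\right) \left(-39 + 46\right)}{60} = \left(-31\right) 7 \cdot \frac{1}{60} = \left(-217\right) \frac{1}{60} = - \frac{217}{60}$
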